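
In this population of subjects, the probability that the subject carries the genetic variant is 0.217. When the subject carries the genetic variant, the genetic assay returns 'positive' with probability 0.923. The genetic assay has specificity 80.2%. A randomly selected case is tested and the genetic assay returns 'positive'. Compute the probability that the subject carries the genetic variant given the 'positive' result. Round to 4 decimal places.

P(H | E) ≈ 0.5637

Write H for 'the subject carries the genetic variant'. Prior odds H:¬H = 0.217/0.783 = 0.27714. For the 'positive' outcome, the likelihood ratio is 0.923/0.198 = 4.6616.
Posterior odds = 0.27714 × 4.6616 = 1.2919, so P(H|E) = 1.2919/(1+1.2919) = 0.5637.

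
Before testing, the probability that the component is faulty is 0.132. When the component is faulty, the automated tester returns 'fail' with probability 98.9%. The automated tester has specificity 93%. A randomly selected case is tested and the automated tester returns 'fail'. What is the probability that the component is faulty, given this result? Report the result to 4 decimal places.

Write H for 'the component is faulty'. Prior odds H:¬H = 0.132/0.868 = 0.15207. For the 'fail' outcome, the likelihood ratio is 0.989/0.07 = 14.129.
Posterior odds = 0.15207 × 14.129 = 2.1486, so P(H|E) = 2.1486/(1+2.1486) = 0.6824.

P(H | E) ≈ 0.6824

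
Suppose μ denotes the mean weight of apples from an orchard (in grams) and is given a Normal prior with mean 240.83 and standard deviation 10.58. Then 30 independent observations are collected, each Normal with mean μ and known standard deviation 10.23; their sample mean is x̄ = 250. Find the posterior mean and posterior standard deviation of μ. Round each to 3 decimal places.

With known σ, the Normal prior is conjugate. Weight on the data is w = (n/σ²)/(n/σ² + 1/τ₀²) = 0.286662/(0.286662+0.00893364) = 0.96978.
Posterior mean = w·x̄ + (1−w)·μ₀ = 0.96978·250 + 0.030223·240.83 = 249.723. Posterior variance = 1/(0.286662+0.00893364) = 3.38300, so SD = 1.839.

Posterior mean ≈ 249.723; posterior SD ≈ 1.839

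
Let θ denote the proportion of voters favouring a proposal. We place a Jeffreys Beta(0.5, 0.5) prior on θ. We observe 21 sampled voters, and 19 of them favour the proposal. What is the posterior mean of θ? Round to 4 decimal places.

Posterior mean ≈ 0.8864

Observing 19 successes and 2 failures updates Beta(0.5, 0.5) by adding the success and failure counts to the two shape parameters: α = 0.5+19 = 19.5, β = 0.5+2 = 2.5.
E[θ | data] = 19.5/(19.5+2.5) = 0.8864.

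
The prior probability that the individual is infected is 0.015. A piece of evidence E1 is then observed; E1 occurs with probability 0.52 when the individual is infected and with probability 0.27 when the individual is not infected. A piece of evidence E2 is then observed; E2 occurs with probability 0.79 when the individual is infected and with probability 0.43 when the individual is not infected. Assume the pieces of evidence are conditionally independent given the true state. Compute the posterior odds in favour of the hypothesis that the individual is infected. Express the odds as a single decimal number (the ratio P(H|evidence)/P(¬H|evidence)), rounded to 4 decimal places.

Posterior odds ≈ 0.0539

Prior odds = 0.015/(1−0.015) = 0.015228.
Likelihood ratio for E1 = 0.52/0.27 = 1.9259.
Likelihood ratio for E2 = 0.79/0.43 = 1.8372.
Posterior odds = prior odds × LR₁ × LR₂ = 0.053883.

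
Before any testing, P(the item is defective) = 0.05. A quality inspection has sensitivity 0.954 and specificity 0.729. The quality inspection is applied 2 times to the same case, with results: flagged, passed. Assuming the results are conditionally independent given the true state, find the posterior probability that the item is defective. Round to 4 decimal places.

Posterior P(H) ≈ 0.0116

Let H be the event that the item is defective; start with P(H) = 0.05. P('flagged'|H) = 0.954, P('flagged'|¬H) = 0.271.
Update on result 1 ('flagged'): P(H) ← 0.954·0.0500 / (0.954·0.0500 + 0.271·0.9500) = 0.047700/0.30515 = 0.1563.
Update on result 2 ('passed'): P(H) ← 0.046·0.1563 / (0.046·0.1563 + 0.729·0.8437) = 0.0071906/0.62224 = 0.0116.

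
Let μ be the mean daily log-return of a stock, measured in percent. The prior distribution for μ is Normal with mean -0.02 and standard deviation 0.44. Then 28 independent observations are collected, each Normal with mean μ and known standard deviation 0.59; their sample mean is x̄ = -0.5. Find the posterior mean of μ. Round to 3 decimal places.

With known σ, the Normal prior is conjugate. Weight on the data is w = (n/σ²)/(n/σ² + 1/τ₀²) = 80.4367/(80.4367+5.16529) = 0.93966.
Posterior mean = w·x̄ + (1−w)·μ₀ = 0.93966·-0.5 + 0.060341·-0.02 = -0.471.

Posterior mean ≈ -0.471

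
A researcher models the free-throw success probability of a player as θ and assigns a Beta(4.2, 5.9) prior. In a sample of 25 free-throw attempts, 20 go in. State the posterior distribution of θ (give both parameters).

Posterior: Beta(24.2, 10.9)

Observing 20 successes and 5 failures updates Beta(4.2, 5.9) by adding the success and failure counts to the two shape parameters: α = 4.2+20 = 24.2, β = 5.9+5 = 10.9.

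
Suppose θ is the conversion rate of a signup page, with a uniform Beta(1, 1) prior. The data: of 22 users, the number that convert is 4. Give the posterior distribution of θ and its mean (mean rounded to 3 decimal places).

Posterior: Beta(5, 19); mean ≈ 0.208

Observing 4 successes and 18 failures updates Beta(1, 1) by adding the success and failure counts to the two shape parameters: α = 1+4 = 5, β = 1+18 = 19.
E[θ | data] = 5/(5+19) = 0.208.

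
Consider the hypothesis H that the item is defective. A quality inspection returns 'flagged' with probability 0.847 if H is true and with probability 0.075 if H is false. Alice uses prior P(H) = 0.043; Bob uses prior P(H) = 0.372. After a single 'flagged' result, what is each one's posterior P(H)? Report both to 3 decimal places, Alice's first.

P('+'|H) = 0.847, P('+'|¬H) = 0.075.
Alice: numerator 0.847·0.043 = 0.036421; evidence = 0.036421+0.075·0.957 = 0.10820; posterior = 0.337.
Bob: numerator 0.847·0.372 = 0.31508; evidence = 0.31508+0.075·0.628 = 0.36218; posterior = 0.870.

Alice: 0.337; Bob: 0.870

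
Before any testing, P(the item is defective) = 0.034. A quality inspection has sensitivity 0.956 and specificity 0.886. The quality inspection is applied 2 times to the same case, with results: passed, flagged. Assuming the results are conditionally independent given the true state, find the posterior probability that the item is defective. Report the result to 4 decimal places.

With H the event that the item is defective, the joint likelihood of the observed sequence is P(data|H) = 0.044·0.956 = 0.042064 and P(data|¬H) = 0.886·0.114 = 0.10100.
Bayes: P(H|data) = 0.034·0.042064 / (0.034·0.042064 + 0.966·0.10100) = 0.0014302/0.099000 = 0.0144.

Posterior P(H) ≈ 0.0144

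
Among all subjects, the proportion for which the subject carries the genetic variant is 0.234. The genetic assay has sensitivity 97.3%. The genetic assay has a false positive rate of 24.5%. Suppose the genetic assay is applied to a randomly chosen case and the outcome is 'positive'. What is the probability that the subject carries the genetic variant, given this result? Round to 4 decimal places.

P(H | E) ≈ 0.5482

Let H be the event that the subject carries the genetic variant. P(H) = 0.234, so P(¬H) = 0.766. With E the 'positive' result, P(E|H) = 0.973 and P(E|¬H) = 0.245.
P(E) = 0.973·0.234 + 0.245·0.766 = 0.22768 + 0.18767 = 0.41535.
By Bayes' theorem, P(H|E) = 0.22768 / 0.41535 = 0.5482.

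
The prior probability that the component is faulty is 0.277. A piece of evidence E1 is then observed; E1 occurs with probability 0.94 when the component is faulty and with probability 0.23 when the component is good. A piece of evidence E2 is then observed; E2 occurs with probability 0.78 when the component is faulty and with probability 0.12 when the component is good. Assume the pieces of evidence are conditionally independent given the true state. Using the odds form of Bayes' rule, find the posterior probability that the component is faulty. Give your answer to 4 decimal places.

Posterior probability ≈ 0.9105

Prior odds = 0.277/(1−0.277) = 0.38313.
Likelihood ratio for E1 = 0.94/0.23 = 4.0870.
Likelihood ratio for E2 = 0.78/0.12 = 6.5000.
Posterior odds = prior odds × LR₁ × LR₂ = 10.178.
Posterior probability = odds/(1+odds) = 10.178/11.178 = 0.9105.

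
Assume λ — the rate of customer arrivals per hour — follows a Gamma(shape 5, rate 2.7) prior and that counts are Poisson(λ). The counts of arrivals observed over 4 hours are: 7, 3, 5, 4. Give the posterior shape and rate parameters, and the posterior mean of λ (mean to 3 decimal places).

Posterior: Gamma(shape=24, rate=6.7); mean ≈ 3.582

Total count ∑xᵢ = 19 over n = 4 hours.
Gamma is conjugate to the Poisson likelihood: posterior is Gamma(shape = 5+19 = 24, rate = 2.7+4 = 6.7).
E[λ | data] = 24/6.7 = 3.582.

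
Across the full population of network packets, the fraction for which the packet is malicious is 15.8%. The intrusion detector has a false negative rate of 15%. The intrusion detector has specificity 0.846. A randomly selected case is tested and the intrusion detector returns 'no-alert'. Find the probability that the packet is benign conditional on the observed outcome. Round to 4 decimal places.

Let H be the event that the packet is malicious. P(H) = 0.158, so P(¬H) = 0.842. With E the 'no-alert' result, P(E|H) = 0.15 and P(E|¬H) = 0.846.
P(E) = 0.15·0.158 + 0.846·0.842 = 0.023700 + 0.71233 = 0.73603.
By Bayes' theorem, P(H|E) = 0.023700 / 0.73603 = 0.0322. Hence P(¬H|E) = 1 − 0.0322 = 0.9678.

P(¬H | E) ≈ 0.9678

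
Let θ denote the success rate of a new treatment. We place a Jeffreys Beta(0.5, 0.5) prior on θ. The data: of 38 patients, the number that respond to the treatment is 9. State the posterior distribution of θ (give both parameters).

Observing 9 successes and 29 failures updates Beta(0.5, 0.5) by adding the success and failure counts to the two shape parameters: α = 0.5+9 = 9.5, β = 0.5+29 = 29.5.

Posterior: Beta(9.5, 29.5)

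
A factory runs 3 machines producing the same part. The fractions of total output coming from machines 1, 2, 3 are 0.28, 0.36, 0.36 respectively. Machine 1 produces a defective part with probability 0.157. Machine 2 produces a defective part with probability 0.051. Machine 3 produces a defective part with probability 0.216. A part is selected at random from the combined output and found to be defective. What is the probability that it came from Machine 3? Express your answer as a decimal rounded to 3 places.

Tabulate prior·likelihood by source: [1] prior 0.28, lik 0.157, product 0.04396; [2] prior 0.36, lik 0.051, product 0.01836; [3] prior 0.36, lik 0.216, product 0.07776.
Normalizing constant = 0.14008; the posterior for Machine 3 is its product over the sum, 0.07776/0.14008 = 0.555.

Posterior probability ≈ 0.555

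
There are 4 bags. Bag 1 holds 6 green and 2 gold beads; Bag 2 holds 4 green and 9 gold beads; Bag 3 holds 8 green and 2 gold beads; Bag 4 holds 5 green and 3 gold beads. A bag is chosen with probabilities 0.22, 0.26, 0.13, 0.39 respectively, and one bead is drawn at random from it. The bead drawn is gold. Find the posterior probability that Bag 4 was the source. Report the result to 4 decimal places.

Posterior probability ≈ 0.3591

P(gold|Bag 1) = 0.25; P(gold|Bag 2) = 0.6923; P(gold|Bag 3) = 0.2; P(gold|Bag 4) = 0.375.
Prior × likelihood for each source: 0.22·0.25=0.05500, 0.26·0.6923=0.1800, 0.13·0.2=0.02600, 0.39·0.375=0.1462. Summing gives P(gold) = 0.40725.
P(Bag 4 | gold) = 0.1462 / 0.40725 = 0.3591.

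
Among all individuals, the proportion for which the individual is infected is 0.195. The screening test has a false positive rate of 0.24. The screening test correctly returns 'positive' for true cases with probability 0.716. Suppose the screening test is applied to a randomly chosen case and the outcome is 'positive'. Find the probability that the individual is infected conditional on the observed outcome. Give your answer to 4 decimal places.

Let H be the event that the individual is infected. P(H) = 0.195, so P(¬H) = 0.805. With E the 'positive' result, P(E|H) = 0.716 and P(E|¬H) = 0.24.
P(E) = 0.716·0.195 + 0.24·0.805 = 0.13962 + 0.19320 = 0.33282.
By Bayes' theorem, P(H|E) = 0.13962 / 0.33282 = 0.4195.

P(H | E) ≈ 0.4195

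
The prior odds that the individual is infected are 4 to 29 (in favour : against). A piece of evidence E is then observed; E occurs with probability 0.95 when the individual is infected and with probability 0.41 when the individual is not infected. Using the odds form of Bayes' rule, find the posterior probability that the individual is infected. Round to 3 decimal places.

Posterior probability ≈ 0.242

Prior odds = 4/29 = 0.13793.
Likelihood ratio for E = 0.95/0.41 = 2.3171.
Posterior odds = prior odds × LR = 0.31960.
Posterior probability = odds/(1+odds) = 0.31960/1.3196 = 0.242.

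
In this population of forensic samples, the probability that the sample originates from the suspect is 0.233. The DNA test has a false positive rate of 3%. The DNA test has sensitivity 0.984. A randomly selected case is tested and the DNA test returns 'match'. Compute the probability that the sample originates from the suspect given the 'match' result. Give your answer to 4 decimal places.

Let H be the event that the sample originates from the suspect. P(H) = 0.233, so P(¬H) = 0.767. With E the 'match' result, P(E|H) = 0.984 and P(E|¬H) = 0.03.
P(E) = 0.984·0.233 + 0.03·0.767 = 0.22927 + 0.023010 = 0.25228.
By Bayes' theorem, P(H|E) = 0.22927 / 0.25228 = 0.9088.

P(H | E) ≈ 0.9088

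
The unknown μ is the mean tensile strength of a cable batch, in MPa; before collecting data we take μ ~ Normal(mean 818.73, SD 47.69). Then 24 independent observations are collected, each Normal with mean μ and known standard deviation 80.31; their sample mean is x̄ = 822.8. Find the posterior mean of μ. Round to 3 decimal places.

Posterior mean ≈ 822.370

Prior precision 1/τ₀² = 1/47.69² = 0.00043969; data precision n/σ² = 24/80.31² = 0.00372111.
Posterior precision = 0.00043969 + 0.00372111 = 0.00416079.
Posterior mean = (0.00043969·818.73 + 0.00372111·822.8) / 0.00416079 = 822.370.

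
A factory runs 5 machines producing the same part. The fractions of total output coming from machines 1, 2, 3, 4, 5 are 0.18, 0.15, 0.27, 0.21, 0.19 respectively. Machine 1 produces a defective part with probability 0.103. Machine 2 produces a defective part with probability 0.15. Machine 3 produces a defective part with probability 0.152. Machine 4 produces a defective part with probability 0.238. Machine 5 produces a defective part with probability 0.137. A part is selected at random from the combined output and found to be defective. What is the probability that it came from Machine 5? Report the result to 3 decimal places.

Tabulate prior·likelihood by source: [1] prior 0.18, lik 0.103, product 0.01854; [2] prior 0.15, lik 0.15, product 0.02250; [3] prior 0.27, lik 0.152, product 0.04104; [4] prior 0.21, lik 0.238, product 0.04998; [5] prior 0.19, lik 0.137, product 0.02603.
Normalizing constant = 0.15809; the posterior for Machine 5 is its product over the sum, 0.02603/0.15809 = 0.165.

Posterior probability ≈ 0.165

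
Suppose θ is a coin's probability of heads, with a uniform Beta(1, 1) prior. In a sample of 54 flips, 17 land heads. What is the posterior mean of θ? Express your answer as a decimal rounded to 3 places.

Observing 17 successes and 37 failures updates Beta(1, 1) by adding the success and failure counts to the two shape parameters: α = 1+17 = 18, β = 1+37 = 38.
Posterior mean = α/(α+β) = 18/56 = 0.321.

Posterior mean ≈ 0.321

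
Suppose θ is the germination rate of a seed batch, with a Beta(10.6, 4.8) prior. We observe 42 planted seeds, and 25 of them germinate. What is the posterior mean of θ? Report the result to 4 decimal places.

Observing 25 successes and 17 failures updates Beta(10.6, 4.8) by adding the success and failure counts to the two shape parameters: α = 10.6+25 = 35.6, β = 4.8+17 = 21.8.
E[θ | data] = 35.6/(35.6+21.8) = 0.6202.

Posterior mean ≈ 0.6202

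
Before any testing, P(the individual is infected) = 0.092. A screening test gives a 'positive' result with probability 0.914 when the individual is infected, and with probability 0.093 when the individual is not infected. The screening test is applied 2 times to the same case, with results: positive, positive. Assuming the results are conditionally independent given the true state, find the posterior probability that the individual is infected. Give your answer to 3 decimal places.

Posterior P(H) ≈ 0.907

Let H be the event that the individual is infected; start with P(H) = 0.092. P('positive'|H) = 0.914, P('positive'|¬H) = 0.093.
Update on result 1 ('positive'): P(H) ← 0.914·0.0920 / (0.914·0.0920 + 0.093·0.9080) = 0.084088/0.16853 = 0.4989.
Update on result 2 ('positive'): P(H) ← 0.914·0.4989 / (0.914·0.4989 + 0.093·0.5011) = 0.45603/0.50263 = 0.9073.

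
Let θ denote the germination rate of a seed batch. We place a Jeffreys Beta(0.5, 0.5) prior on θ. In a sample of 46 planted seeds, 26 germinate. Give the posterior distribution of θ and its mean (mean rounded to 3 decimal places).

Observing 26 successes and 20 failures updates Beta(0.5, 0.5) by adding the success and failure counts to the two shape parameters: α = 0.5+26 = 26.5, β = 0.5+20 = 20.5.
Posterior mean = α/(α+β) = 26.5/47 = 0.564.

Posterior: Beta(26.5, 20.5); mean ≈ 0.564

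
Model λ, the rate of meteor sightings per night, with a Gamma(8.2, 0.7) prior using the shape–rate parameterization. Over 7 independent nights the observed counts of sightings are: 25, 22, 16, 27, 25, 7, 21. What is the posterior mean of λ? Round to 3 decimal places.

Posterior mean ≈ 19.636

The Poisson likelihood adds the total count to the shape and the number of exposure periods to the rate. Here ∑xᵢ = 143 and n = 7, so shape 8.2→151.2 and rate 0.7→7.7.
Posterior mean = shape/rate = 151.2/7.7 = 19.636.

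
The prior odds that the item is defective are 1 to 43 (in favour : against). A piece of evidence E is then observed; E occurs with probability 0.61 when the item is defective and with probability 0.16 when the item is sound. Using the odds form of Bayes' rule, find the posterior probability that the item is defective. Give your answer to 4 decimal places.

Prior odds = 1/43 = 0.023256.
Likelihood ratio for E = 0.61/0.16 = 3.8125.
Posterior odds = prior odds × LR = 0.088663.
Posterior probability = odds/(1+odds) = 0.088663/1.0887 = 0.0814.

Posterior probability ≈ 0.0814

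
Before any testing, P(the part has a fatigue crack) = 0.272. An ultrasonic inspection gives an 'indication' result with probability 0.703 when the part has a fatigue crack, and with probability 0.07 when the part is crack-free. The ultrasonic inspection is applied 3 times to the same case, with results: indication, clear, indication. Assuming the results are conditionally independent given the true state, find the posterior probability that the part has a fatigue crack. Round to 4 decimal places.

Let H be the event that the part has a fatigue crack; start with P(H) = 0.272. P('indication'|H) = 0.703, P('indication'|¬H) = 0.07.
Update on result 1 ('indication'): P(H) ← 0.703·0.2720 / (0.703·0.2720 + 0.07·0.7280) = 0.19122/0.24218 = 0.7896.
Update on result 2 ('clear'): P(H) ← 0.297·0.7896 / (0.297·0.7896 + 0.93·0.2104) = 0.23450/0.43020 = 0.5451.
Update on result 3 ('indication'): P(H) ← 0.703·0.5451 / (0.703·0.5451 + 0.07·0.4549) = 0.38321/0.41505 = 0.9233.

Posterior P(H) ≈ 0.9233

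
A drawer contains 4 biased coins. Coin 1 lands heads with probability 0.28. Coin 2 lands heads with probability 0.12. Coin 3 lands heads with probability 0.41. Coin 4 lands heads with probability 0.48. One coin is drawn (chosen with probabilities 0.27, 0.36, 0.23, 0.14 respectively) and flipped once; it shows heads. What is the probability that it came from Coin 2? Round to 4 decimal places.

Posterior probability ≈ 0.1541

Tabulate prior·likelihood by source: [1] prior 0.27, lik 0.28, product 0.07560; [2] prior 0.36, lik 0.12, product 0.04320; [3] prior 0.23, lik 0.41, product 0.09430; [4] prior 0.14, lik 0.48, product 0.06720.
Normalizing constant = 0.28030; the posterior for Coin 2 is its product over the sum, 0.04320/0.28030 = 0.1541.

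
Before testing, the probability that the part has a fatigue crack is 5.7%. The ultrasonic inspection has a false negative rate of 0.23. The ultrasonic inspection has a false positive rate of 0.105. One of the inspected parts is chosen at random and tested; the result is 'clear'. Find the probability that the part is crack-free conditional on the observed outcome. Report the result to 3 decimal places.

P(¬H | E) ≈ 0.985

Write H for 'the part has a fatigue crack'. Prior odds H:¬H = 0.057/0.943 = 0.060445. For the 'clear' outcome, the likelihood ratio is 0.23/0.895 = 0.25698.
Posterior odds = 0.060445 × 0.25698 = 0.015533, so P(H|E) = 0.015533/(1+0.015533) = 0.015. Then P(¬H|E) = 1 − 0.015 = 0.985.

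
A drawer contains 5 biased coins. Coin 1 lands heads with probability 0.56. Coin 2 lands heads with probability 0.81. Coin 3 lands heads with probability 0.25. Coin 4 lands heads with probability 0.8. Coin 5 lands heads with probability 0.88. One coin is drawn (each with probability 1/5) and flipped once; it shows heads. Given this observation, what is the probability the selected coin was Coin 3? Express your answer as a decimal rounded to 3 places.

P(heads|C1) = 0.56; P(heads|C2) = 0.81; P(heads|C3) = 0.25; P(heads|C4) = 0.8; P(heads|C5) = 0.88.
Prior × likelihood for each source: 0.2·0.56=0.1120, 0.2·0.81=0.1620, 0.2·0.25=0.05000, 0.2·0.8=0.1600, 0.2·0.88=0.1760. Summing gives P(heads) = 0.66000.
P(Coin 3 | heads) = 0.05000 / 0.66000 = 0.076.

Posterior probability ≈ 0.076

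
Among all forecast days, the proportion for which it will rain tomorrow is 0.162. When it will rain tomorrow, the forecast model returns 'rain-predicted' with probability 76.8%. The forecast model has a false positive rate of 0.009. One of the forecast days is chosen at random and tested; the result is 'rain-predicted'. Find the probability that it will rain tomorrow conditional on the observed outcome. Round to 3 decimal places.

P(H | E) ≈ 0.943

Write H for 'it will rain tomorrow'. Prior odds H:¬H = 0.162/0.838 = 0.19332. For the 'rain-predicted' outcome, the likelihood ratio is 0.768/0.009 = 85.333.
Posterior odds = 0.19332 × 85.333 = 16.496, so P(H|E) = 16.496/(1+16.496) = 0.943.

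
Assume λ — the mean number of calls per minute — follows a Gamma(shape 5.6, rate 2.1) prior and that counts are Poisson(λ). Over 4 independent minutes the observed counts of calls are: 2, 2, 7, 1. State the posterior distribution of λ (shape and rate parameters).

The Poisson likelihood adds the total count to the shape and the number of exposure periods to the rate. Here ∑xᵢ = 12 and n = 4, so shape 5.6→17.6 and rate 2.1→6.1.

Posterior: Gamma(shape=17.6, rate=6.1)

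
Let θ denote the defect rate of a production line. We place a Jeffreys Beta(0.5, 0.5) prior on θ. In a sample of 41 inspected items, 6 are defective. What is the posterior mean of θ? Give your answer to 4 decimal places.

Observing 6 successes and 35 failures updates Beta(0.5, 0.5) by adding the success and failure counts to the two shape parameters: α = 0.5+6 = 6.5, β = 0.5+35 = 35.5.
Posterior mean = α/(α+β) = 6.5/42 = 0.1548.

Posterior mean ≈ 0.1548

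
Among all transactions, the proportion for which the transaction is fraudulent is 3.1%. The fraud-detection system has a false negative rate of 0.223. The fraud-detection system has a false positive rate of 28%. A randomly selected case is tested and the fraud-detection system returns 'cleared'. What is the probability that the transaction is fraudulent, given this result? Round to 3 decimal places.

P(H | E) ≈ 0.010

Let H be the event that the transaction is fraudulent. P(H) = 0.031, so P(¬H) = 0.969. With E the 'cleared' result, P(E|H) = 0.223 and P(E|¬H) = 0.72.
P(E) = 0.223·0.031 + 0.72·0.969 = 0.0069130 + 0.69768 = 0.70459.
By Bayes' theorem, P(H|E) = 0.0069130 / 0.70459 = 0.010.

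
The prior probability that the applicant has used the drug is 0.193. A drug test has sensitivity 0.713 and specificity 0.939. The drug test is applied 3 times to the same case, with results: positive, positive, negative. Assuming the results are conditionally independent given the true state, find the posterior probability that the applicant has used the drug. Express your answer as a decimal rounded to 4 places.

Posterior P(H) ≈ 0.9090

With H the event that the applicant has used the drug, the joint likelihood of the observed sequence is P(data|H) = 0.713·0.713·0.287 = 0.14590 and P(data|¬H) = 0.061·0.061·0.939 = 0.0034940.
Bayes: P(H|data) = 0.193·0.14590 / (0.193·0.14590 + 0.807·0.0034940) = 0.028159/0.030979 = 0.9090.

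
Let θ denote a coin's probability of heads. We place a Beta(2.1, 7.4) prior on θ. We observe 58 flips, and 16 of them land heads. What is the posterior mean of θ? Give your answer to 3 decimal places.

The binomial likelihood is conjugate to the Beta prior: with 16 successes and 42 failures, the posterior is Beta(2.1+16, 7.4+42) = Beta(18.1, 49.4).
E[θ | data] = 18.1/(18.1+49.4) = 0.268.

Posterior mean ≈ 0.268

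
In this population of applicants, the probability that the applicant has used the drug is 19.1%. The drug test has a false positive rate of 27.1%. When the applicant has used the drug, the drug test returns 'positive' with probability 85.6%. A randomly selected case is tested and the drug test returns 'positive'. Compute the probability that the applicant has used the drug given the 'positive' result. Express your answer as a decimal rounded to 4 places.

Write H for 'the applicant has used the drug'. Prior odds H:¬H = 0.191/0.809 = 0.23609. For the 'positive' outcome, the likelihood ratio is 0.856/0.271 = 3.1587.
Posterior odds = 0.23609 × 3.1587 = 0.74574, so P(H|E) = 0.74574/(1+0.74574) = 0.4272.

P(H | E) ≈ 0.4272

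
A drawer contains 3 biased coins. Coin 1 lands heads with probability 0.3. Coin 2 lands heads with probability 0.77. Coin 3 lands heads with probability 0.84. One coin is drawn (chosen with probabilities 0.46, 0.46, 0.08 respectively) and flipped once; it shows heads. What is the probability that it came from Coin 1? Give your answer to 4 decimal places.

P(heads|C1) = 0.3; P(heads|C2) = 0.77; P(heads|C3) = 0.84.
Prior × likelihood for each source: 0.46·0.3=0.1380, 0.46·0.77=0.3542, 0.08·0.84=0.06720. Summing gives P(heads) = 0.55940.
P(Coin 1 | heads) = 0.1380 / 0.55940 = 0.2467.

Posterior probability ≈ 0.2467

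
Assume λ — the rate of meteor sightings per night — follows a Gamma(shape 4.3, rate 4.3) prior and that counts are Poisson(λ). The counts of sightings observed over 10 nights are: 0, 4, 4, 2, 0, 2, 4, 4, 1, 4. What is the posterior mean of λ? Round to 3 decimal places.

The Poisson likelihood adds the total count to the shape and the number of exposure periods to the rate. Here ∑xᵢ = 25 and n = 10, so shape 4.3→29.3 and rate 4.3→14.3.
E[λ | data] = 29.3/14.3 = 2.049.

Posterior mean ≈ 2.049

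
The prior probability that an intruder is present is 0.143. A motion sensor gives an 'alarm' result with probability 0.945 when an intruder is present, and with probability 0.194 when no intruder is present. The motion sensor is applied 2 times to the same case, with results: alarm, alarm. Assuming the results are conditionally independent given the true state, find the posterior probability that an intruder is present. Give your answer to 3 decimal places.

Posterior P(H) ≈ 0.798

Let H be the event that an intruder is present; start with P(H) = 0.143. P('alarm'|H) = 0.945, P('alarm'|¬H) = 0.194.
Update on result 1 ('alarm'): P(H) ← 0.945·0.1430 / (0.945·0.1430 + 0.194·0.8570) = 0.13513/0.30139 = 0.4484.
Update on result 2 ('alarm'): P(H) ← 0.945·0.4484 / (0.945·0.4484 + 0.194·0.5516) = 0.42371/0.53072 = 0.7984.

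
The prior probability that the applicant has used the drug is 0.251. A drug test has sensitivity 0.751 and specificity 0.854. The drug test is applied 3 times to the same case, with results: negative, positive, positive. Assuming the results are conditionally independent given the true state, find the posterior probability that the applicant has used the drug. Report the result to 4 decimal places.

Let H be the event that the applicant has used the drug; start with P(H) = 0.251. P('positive'|H) = 0.751, P('positive'|¬H) = 0.146.
Update on result 1 ('negative'): P(H) ← 0.249·0.2510 / (0.249·0.2510 + 0.854·0.7490) = 0.062499/0.70214 = 0.0890.
Update on result 2 ('positive'): P(H) ← 0.751·0.0890 / (0.751·0.0890 + 0.146·0.9110) = 0.066848/0.19985 = 0.3345.
Update on result 3 ('positive'): P(H) ← 0.751·0.3345 / (0.751·0.3345 + 0.146·0.6655) = 0.25120/0.34836 = 0.7211.

Posterior P(H) ≈ 0.7211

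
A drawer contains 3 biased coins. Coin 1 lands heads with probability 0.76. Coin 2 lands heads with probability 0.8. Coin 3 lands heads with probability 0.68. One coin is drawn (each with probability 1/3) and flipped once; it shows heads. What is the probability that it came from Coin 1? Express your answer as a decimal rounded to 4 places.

P(heads|C1) = 0.76; P(heads|C2) = 0.8; P(heads|C3) = 0.68.
Prior × likelihood for each source: 0.333333·0.76=0.2533, 0.333333·0.8=0.2667, 0.333333·0.68=0.2267. Summing gives P(heads) = 0.74667.
P(Coin 1 | heads) = 0.2533 / 0.74667 = 0.3393.

Posterior probability ≈ 0.3393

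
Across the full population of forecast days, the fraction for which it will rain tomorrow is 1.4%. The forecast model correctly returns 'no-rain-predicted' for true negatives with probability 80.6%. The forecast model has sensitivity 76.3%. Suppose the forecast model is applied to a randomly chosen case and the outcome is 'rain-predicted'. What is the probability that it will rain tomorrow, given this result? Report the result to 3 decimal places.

Write H for 'it will rain tomorrow'. Prior odds H:¬H = 0.014/0.986 = 0.014199. For the 'rain-predicted' outcome, the likelihood ratio is 0.763/0.194 = 3.9330.
Posterior odds = 0.014199 × 3.9330 = 0.055844, so P(H|E) = 0.055844/(1+0.055844) = 0.053.

P(H | E) ≈ 0.053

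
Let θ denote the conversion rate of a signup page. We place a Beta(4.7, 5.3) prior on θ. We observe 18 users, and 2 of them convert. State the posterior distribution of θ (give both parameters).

Posterior: Beta(6.7, 21.3)

Observing 2 successes and 16 failures updates Beta(4.7, 5.3) by adding the success and failure counts to the two shape parameters: α = 4.7+2 = 6.7, β = 5.3+16 = 21.3.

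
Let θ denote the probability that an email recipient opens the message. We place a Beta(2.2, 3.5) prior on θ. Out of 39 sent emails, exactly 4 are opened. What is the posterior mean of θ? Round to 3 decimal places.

Observing 4 successes and 35 failures updates Beta(2.2, 3.5) by adding the success and failure counts to the two shape parameters: α = 2.2+4 = 6.2, β = 3.5+35 = 38.5.
E[θ | data] = 6.2/(6.2+38.5) = 0.139.

Posterior mean ≈ 0.139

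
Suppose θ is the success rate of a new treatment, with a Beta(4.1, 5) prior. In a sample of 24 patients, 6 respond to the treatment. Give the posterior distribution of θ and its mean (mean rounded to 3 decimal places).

The binomial likelihood is conjugate to the Beta prior: with 6 successes and 18 failures, the posterior is Beta(4.1+6, 5+18) = Beta(10.1, 23).
E[θ | data] = 10.1/(10.1+23) = 0.305.

Posterior: Beta(10.1, 23); mean ≈ 0.305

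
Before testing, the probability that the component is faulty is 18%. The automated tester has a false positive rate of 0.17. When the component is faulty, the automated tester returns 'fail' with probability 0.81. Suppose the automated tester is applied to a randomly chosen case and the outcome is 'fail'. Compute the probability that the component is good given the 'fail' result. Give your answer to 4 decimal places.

P(¬H | E) ≈ 0.4888

Write H for 'the component is faulty'. Prior odds H:¬H = 0.18/0.82 = 0.21951. For the 'fail' outcome, the likelihood ratio is 0.81/0.17 = 4.7647.
Posterior odds = 0.21951 × 4.7647 = 1.0459, so P(H|E) = 1.0459/(1+1.0459) = 0.5112. Then P(¬H|E) = 1 − 0.5112 = 0.4888.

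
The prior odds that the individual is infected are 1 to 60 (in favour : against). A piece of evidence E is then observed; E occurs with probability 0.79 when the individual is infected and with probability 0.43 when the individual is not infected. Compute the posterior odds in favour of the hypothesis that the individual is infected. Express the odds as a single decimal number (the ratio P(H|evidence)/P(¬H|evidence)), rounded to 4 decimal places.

Posterior odds ≈ 0.0306

Prior odds = 1/60 = 0.016667. In log-odds, ln(0.016667) = -4.0943.
Add log likelihood ratio: ln(1.8372) = 0.60825.
Posterior log-odds = -3.4861, so posterior odds = exp(-3.4861) = 0.030620.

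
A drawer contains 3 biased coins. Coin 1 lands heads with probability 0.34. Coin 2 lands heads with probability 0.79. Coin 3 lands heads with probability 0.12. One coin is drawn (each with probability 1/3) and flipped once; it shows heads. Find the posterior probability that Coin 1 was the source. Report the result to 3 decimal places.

Tabulate prior·likelihood by source: [1] prior 0.333333, lik 0.34, product 0.1133; [2] prior 0.333333, lik 0.79, product 0.2633; [3] prior 0.333333, lik 0.12, product 0.04000.
Normalizing constant = 0.41667; the posterior for Coin 1 is its product over the sum, 0.1133/0.41667 = 0.272.

Posterior probability ≈ 0.272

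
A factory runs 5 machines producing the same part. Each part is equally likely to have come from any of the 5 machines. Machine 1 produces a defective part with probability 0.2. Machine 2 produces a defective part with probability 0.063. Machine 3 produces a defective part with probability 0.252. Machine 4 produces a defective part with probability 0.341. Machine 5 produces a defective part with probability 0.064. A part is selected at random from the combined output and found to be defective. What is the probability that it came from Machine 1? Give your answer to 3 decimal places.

P(defective|M1) = 0.2; P(defective|M2) = 0.063; P(defective|M3) = 0.252; P(defective|M4) = 0.341; P(defective|M5) = 0.064.
Prior × likelihood for each source: 0.2·0.2=0.04000, 0.2·0.063=0.01260, 0.2·0.252=0.05040, 0.2·0.341=0.06820, 0.2·0.064=0.01280. Summing gives P(defective) = 0.18400.
P(Machine 1 | defective) = 0.04000 / 0.18400 = 0.217.

Posterior probability ≈ 0.217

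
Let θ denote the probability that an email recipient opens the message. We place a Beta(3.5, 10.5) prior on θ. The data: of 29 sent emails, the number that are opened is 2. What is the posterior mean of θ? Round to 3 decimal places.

Observing 2 successes and 27 failures updates Beta(3.5, 10.5) by adding the success and failure counts to the two shape parameters: α = 3.5+2 = 5.5, β = 10.5+27 = 37.5.
E[θ | data] = 5.5/(5.5+37.5) = 0.128.

Posterior mean ≈ 0.128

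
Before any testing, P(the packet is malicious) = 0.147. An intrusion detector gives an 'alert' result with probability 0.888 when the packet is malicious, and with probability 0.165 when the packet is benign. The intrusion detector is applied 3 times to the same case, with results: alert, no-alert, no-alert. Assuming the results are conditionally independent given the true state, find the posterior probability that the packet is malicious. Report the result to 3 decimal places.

Posterior P(H) ≈ 0.016

Let H be the event that the packet is malicious; start with P(H) = 0.147. P('alert'|H) = 0.888, P('alert'|¬H) = 0.165.
Update on result 1 ('alert'): P(H) ← 0.888·0.1470 / (0.888·0.1470 + 0.165·0.8530) = 0.13054/0.27128 = 0.4812.
Update on result 2 ('no-alert'): P(H) ← 0.112·0.4812 / (0.112·0.4812 + 0.835·0.5188) = 0.053893/0.48710 = 0.1106.
Update on result 3 ('no-alert'): P(H) ← 0.112·0.1106 / (0.112·0.1106 + 0.835·0.8894) = 0.012392/0.75501 = 0.0164.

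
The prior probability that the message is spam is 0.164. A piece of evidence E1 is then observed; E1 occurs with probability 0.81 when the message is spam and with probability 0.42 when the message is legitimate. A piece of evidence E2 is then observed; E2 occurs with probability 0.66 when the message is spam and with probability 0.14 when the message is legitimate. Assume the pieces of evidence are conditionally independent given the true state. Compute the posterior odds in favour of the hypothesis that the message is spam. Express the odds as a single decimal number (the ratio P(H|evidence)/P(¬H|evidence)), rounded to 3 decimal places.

Prior odds = 0.164/(1−0.164) = 0.19617.
Likelihood ratio for E1 = 0.81/0.42 = 1.9286.
Likelihood ratio for E2 = 0.66/0.14 = 4.7143.
Posterior odds = prior odds × LR₁ × LR₂ = 1.7836.

Posterior odds ≈ 1.784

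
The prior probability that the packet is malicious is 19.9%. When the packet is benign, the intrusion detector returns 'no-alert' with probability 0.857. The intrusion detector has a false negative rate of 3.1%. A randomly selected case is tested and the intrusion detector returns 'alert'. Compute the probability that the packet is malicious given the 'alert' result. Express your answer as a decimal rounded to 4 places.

P(H | E) ≈ 0.6273

Write H for 'the packet is malicious'. Prior odds H:¬H = 0.199/0.801 = 0.24844. For the 'alert' outcome, the likelihood ratio is 0.969/0.143 = 6.7762.
Posterior odds = 0.24844 × 6.7762 = 1.6835, so P(H|E) = 1.6835/(1+1.6835) = 0.6273.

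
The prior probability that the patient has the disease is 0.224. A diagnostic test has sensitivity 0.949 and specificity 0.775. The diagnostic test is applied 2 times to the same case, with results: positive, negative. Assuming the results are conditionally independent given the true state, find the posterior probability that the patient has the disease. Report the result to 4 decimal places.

Posterior P(H) ≈ 0.0742

With H the event that the patient has the disease, the joint likelihood of the observed sequence is P(data|H) = 0.949·0.051 = 0.048399 and P(data|¬H) = 0.225·0.775 = 0.17438.
Bayes: P(H|data) = 0.224·0.048399 / (0.224·0.048399 + 0.776·0.17438) = 0.010841/0.14616 = 0.0742.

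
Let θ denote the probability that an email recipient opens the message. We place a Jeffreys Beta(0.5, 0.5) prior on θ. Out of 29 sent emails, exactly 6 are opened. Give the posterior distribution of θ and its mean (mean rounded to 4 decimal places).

Observing 6 successes and 23 failures updates Beta(0.5, 0.5) by adding the success and failure counts to the two shape parameters: α = 0.5+6 = 6.5, β = 0.5+23 = 23.5.
Posterior mean = α/(α+β) = 6.5/30 = 0.2167.

Posterior: Beta(6.5, 23.5); mean ≈ 0.2167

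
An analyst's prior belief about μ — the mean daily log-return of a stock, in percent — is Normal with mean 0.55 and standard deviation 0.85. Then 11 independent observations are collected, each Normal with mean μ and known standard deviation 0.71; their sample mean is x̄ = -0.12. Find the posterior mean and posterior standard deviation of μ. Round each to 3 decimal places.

With known σ, the Normal prior is conjugate. Weight on the data is w = (n/σ²)/(n/σ² + 1/τ₀²) = 21.8211/(21.8211+1.38408) = 0.94035.
Posterior mean = w·x̄ + (1−w)·μ₀ = 0.94035·-0.12 + 0.059646·0.55 = -0.080. Posterior variance = 1/(21.8211+1.38408) = 0.0430939, so SD = 0.208.

Posterior mean ≈ -0.080; posterior SD ≈ 0.208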